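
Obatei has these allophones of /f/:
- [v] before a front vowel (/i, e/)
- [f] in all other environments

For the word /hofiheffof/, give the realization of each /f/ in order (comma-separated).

Occurrence 1 (position 3): before a front vowel (/i, e/) → [v].
Occurrence 2 (position 7): no conditioning environment matches → elsewhere allophone [f].
Occurrence 3 (position 8): no conditioning environment matches → elsewhere allophone [f].
Occurrence 4 (position 10): no conditioning environment matches → elsewhere allophone [f].

[v], [f], [f], [f]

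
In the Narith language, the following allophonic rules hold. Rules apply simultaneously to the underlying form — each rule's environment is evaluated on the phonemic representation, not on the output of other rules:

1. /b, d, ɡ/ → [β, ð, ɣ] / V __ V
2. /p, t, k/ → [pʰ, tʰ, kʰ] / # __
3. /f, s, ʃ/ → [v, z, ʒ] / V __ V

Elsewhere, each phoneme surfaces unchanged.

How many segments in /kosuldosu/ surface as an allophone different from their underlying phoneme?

Segments that undergo a rule: /k/ → [kʰ] (rule 2); /s/ → [z] (rule 3); /s/ → [z] (rule 3).
All other segments surface unchanged.

3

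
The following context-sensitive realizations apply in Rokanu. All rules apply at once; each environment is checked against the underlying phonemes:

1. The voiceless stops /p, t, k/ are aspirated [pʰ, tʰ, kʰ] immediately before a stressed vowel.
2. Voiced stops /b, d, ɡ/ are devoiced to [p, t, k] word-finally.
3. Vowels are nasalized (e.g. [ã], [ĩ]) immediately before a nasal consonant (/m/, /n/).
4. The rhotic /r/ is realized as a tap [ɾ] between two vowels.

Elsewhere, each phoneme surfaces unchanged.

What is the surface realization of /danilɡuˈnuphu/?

/d/ (word-initial) is in the target of rule 2 but the environment (word-finally) is not met → [d].
/a/ (between /d/ and /n/) occurs before a nasal consonant → [ã] by rule 3.
/n/ — not in any rule's target class → [n].
/i/ (between /n/ and /l/) is in the target of rule 3 but the environment (before a nasal consonant) is not met → [i].
/l/ (between /i/ and /ɡ/): no rule targets it → [l].
/ɡ/ — between /l/ and /u/; rule 2 does not apply here → [ɡ].
/u/ (between /ɡ/ and /n/): before a nasal consonant, so rule 3 applies → [ũ].
/n/ (between /u/ and /u/) is unaffected → [n].
/u/ (between /n/ and /p/): rule 3 targets it, but not before a nasal consonant → unchanged [u].
/p/ (between /u/ and /h/) fails the environment for rule 1, so it stays [p].
/h/ stays [h].
/u/ — word-final; rule 3 does not apply here → [u].

[dãnilɡũˈnuphu]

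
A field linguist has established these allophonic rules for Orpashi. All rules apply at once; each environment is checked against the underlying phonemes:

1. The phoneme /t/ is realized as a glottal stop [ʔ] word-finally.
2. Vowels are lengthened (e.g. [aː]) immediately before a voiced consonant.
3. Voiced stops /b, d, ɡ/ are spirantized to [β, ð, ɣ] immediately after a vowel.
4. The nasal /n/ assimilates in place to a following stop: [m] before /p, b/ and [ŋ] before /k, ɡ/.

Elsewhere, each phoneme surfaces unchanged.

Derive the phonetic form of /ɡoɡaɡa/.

[ɡoːɣaːɣa]

/ɡ/ (word-initial): rule 3 targets it, but not immediately after a vowel → unchanged [ɡ].
/o/ (between /ɡ/ and /ɡ/): before a voiced consonant, so rule 2 applies → [oː].
/ɡ/ — between /o/ and /a/, immediately after a vowel — surfaces as [ɣ] (rule 3).
/a/ (between /ɡ/ and /ɡ/): before a voiced consonant, so rule 2 applies → [aː].
/ɡ/ meets the environment for rule 3 (immediately after a vowel) → [ɣ].
/a/ — word-final; rule 2 does not apply here → [a].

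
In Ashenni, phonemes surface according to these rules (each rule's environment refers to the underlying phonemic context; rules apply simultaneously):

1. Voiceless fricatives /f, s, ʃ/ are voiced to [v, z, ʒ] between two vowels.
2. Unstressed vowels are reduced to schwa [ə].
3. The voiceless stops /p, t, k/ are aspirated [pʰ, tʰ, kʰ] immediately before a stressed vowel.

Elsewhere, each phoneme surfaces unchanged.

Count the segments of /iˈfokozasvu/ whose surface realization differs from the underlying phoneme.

5

Segments that undergo a rule: /i/ → [ə] (rule 2); /f/ → [v] (rule 1); /o/ → [ə] (rule 2); /a/ → [ə] (rule 2); /u/ → [ə] (rule 2).
All other segments surface unchanged.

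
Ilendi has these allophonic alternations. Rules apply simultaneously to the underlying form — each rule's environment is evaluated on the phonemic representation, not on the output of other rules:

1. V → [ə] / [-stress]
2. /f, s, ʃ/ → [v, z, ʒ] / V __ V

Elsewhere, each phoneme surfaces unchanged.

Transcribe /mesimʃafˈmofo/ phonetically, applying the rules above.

/m/ stays [m].
/e/ (between /m/ and /s/) occurs in an unstressed syllable → [ə] by rule 1.
/s/ — between /e/ and /i/, between two vowels — surfaces as [z] (rule 2).
Rule 1 applies to /i/ (between /s/ and /m/: in an unstressed syllable) → [ə].
/m/ (between /i/ and /ʃ/): no rule targets it → [m].
/ʃ/ — between /m/ and /a/; rule 2 does not apply here → [ʃ].
/a/ (between /ʃ/ and /f/): in an unstressed syllable, so rule 1 applies → [ə].
/f/ (between /a/ and /m/) fails the environment for rule 2, so it stays [f].
/m/ (between /f/ and /o/) is unaffected → [m].
/o/ (between /m/ and /f/) is in the target of rule 1 but the environment (in an unstressed syllable) is not met → [o].
/f/ (between /o/ and /o/): between two vowels, so rule 2 applies → [v].
/o/ (word-final): in an unstressed syllable, so rule 1 applies → [ə].

[məzəmʃəfˈmovə]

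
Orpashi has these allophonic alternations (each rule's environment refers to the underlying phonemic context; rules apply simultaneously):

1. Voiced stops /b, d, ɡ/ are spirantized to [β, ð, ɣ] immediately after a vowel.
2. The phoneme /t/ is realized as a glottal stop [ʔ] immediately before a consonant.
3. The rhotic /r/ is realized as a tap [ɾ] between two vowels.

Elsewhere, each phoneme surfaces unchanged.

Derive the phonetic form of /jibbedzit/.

/j/ stays [j].
/i/ — not in any rule's target class → [i].
/b/ meets the environment for rule 1 (immediately after a vowel) → [β].
/b/ (between /b/ and /e/) is in the target of rule 1 but the environment (immediately after a vowel) is not met → [b].
/e/ (between /b/ and /d/) is unaffected → [e].
Rule 1 applies to /d/ (between /e/ and /z/: immediately after a vowel) → [ð].
/z/ (between /d/ and /i/): no rule targets it → [z].
/i/ (between /z/ and /t/) is unaffected → [i].
/t/ — word-final; rule 2 does not apply here → [t].

[jiβbeðzit]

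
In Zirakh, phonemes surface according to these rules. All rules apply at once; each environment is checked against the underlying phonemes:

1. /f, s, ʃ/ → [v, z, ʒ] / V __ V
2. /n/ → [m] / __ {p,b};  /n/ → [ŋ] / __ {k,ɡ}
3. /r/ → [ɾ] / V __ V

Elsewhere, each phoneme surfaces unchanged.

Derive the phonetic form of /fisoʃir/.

[fizoʒir]

/f/ — word-initial; rule 1 does not apply here → [f].
/i/ (between /f/ and /s/) is unaffected → [i].
Rule 1 applies to /s/ (between /i/ and /o/: between two vowels) → [z].
/o/ stays [o].
/ʃ/ — between /o/ and /i/, between two vowels — surfaces as [ʒ] (rule 1).
/i/ stays [i].
/r/ — word-final; rule 3 does not apply here → [r].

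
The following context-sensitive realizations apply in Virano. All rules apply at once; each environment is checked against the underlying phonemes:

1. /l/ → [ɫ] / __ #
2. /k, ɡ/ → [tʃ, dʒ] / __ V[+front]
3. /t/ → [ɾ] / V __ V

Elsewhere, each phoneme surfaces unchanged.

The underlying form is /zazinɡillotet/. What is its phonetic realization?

[zazindʒilloɾet]

/z/ (word-initial): no rule targets it → [z].
/a/ stays [a].
/z/ (between /a/ and /i/): no rule targets it → [z].
/i/ (between /z/ and /n/): no rule targets it → [i].
/n/ stays [n].
/ɡ/ (between /n/ and /i/) occurs before a front vowel → [dʒ] by rule 2.
/i/ stays [i].
/l/ (between /i/ and /l/) fails the environment for rule 1, so it stays [l].
/l/ (between /l/ and /o/): rule 1 targets it, but not word-finally → unchanged [l].
/o/ — not in any rule's target class → [o].
/t/ — between /o/ and /e/, between two vowels — surfaces as [ɾ] (rule 3).
/e/ stays [e].
/t/ (word-final) is in the target of rule 3 but the environment (between two vowels) is not met → [t].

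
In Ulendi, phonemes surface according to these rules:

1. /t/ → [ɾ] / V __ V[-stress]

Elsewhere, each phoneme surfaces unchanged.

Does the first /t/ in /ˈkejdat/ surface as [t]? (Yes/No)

Yes

/t/ — word-final; rule 1 does not apply here → [t].
The actual realization is [t], which matches [t].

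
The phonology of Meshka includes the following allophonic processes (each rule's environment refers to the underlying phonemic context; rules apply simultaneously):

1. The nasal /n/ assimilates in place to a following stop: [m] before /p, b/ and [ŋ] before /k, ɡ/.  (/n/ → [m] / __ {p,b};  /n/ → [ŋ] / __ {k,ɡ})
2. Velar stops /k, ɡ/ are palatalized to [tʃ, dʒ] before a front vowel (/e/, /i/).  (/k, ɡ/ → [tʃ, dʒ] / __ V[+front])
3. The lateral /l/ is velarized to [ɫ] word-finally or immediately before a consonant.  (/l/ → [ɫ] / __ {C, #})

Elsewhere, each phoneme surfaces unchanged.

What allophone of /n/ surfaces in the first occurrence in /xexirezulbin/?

[n]

/n/ (word-final): rule 1 targets it, but not before a labial or velar stop → unchanged [n].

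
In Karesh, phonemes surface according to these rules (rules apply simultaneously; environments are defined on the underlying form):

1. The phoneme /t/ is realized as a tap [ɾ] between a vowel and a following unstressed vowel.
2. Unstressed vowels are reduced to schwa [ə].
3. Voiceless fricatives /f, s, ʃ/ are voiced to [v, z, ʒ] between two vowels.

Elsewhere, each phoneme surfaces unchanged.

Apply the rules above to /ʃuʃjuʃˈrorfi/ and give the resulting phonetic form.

/ʃ/ (word-initial): rule 3 targets it, but not between two vowels → unchanged [ʃ].
Rule 2 applies to /u/ (between /ʃ/ and /ʃ/: in an unstressed syllable) → [ə].
/ʃ/ — between /u/ and /j/; rule 3 does not apply here → [ʃ].
/j/ (between /ʃ/ and /u/): no rule targets it → [j].
Rule 2 applies to /u/ (between /j/ and /ʃ/: in an unstressed syllable) → [ə].
/ʃ/ (between /u/ and /r/) is in the target of rule 3 but the environment (between two vowels) is not met → [ʃ].
/r/ — not in any rule's target class → [r].
/o/ (between /r/ and /r/) fails the environment for rule 2, so it stays [o].
/r/ stays [r].
/f/ — between /r/ and /i/; rule 3 does not apply here → [f].
Rule 2 applies to /i/ (word-final: in an unstressed syllable) → [ə].

[ʃəʃjəʃˈrorfə]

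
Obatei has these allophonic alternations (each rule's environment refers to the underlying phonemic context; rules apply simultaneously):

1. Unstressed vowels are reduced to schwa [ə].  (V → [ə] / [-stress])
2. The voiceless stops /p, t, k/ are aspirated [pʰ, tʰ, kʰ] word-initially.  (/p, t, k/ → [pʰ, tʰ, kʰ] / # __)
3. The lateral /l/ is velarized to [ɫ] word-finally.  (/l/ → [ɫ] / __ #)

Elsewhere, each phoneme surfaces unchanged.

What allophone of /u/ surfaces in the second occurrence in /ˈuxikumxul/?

[ə]

/u/ (between /k/ and /m/) occurs in an unstressed syllable → [ə] by rule 1.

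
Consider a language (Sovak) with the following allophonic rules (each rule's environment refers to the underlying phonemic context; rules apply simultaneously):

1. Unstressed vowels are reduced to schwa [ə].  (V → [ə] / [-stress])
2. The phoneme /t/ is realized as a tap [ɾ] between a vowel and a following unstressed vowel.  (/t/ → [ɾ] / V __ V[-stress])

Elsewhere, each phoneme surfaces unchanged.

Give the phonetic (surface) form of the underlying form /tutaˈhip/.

/t/ (word-initial): rule 2 targets it, but not between a vowel and a following unstressed vowel → unchanged [t].
/u/ (between /t/ and /t/) occurs in an unstressed syllable → [ə] by rule 1.
/t/ — between /u/ and /a/, between a vowel and a following unstressed vowel — surfaces as [ɾ] (rule 2).
/a/ (between /t/ and /h/) occurs in an unstressed syllable → [ə] by rule 1.
/h/ (between /a/ and /i/): no rule targets it → [h].
/i/ (between /h/ and /p/): rule 1 targets it, but not in an unstressed syllable → unchanged [i].
/p/ — not in any rule's target class → [p].

[təɾəˈhip]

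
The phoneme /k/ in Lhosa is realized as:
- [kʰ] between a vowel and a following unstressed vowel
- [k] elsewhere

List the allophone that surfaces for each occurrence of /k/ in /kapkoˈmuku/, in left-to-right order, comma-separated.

[k], [k], [kʰ]

Occurrence 1 (position 1): no conditioning environment matches → elsewhere allophone [k].
Occurrence 2 (position 4): no conditioning environment matches → elsewhere allophone [k].
Occurrence 3 (position 8): between a vowel and a following unstressed vowel → [kʰ].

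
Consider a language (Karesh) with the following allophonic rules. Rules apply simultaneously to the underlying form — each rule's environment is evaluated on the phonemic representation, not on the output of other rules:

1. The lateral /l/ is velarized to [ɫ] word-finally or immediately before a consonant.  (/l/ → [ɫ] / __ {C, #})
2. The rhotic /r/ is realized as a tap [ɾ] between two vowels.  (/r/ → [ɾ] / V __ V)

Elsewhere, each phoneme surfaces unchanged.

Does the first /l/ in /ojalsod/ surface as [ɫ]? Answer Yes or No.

Yes

/l/ meets the environment for rule 1 (word-finally or immediately before a consonant) → [ɫ].
The actual realization is [ɫ], which matches [ɫ].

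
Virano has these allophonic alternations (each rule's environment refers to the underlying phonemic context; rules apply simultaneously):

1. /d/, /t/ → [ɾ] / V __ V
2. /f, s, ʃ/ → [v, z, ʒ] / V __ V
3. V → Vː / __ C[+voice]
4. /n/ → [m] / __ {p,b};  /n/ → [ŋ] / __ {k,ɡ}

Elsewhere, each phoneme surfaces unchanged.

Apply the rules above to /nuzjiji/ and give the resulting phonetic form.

[nuːzjiːji]

/n/ (word-initial) is in the target of rule 4 but the environment (before a labial or velar stop) is not met → [n].
/u/ (between /n/ and /z/): before a voiced consonant, so rule 3 applies → [uː].
/z/ (between /u/ and /j/): no rule targets it → [z].
/j/ stays [j].
/i/ meets the environment for rule 3 (before a voiced consonant) → [iː].
/j/ stays [j].
/i/ (word-final) fails the environment for rule 3, so it stays [i].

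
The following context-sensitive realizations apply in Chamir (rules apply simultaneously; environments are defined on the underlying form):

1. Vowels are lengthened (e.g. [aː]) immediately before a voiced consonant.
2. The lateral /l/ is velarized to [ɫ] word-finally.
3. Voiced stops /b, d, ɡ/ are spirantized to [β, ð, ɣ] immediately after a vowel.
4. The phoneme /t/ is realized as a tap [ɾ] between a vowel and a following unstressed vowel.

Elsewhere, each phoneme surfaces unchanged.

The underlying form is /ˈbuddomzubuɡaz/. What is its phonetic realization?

/b/ (word-initial) is in the target of rule 3 but the environment (immediately after a vowel) is not met → [b].
/u/ — between /b/ and /d/, before a voiced consonant — surfaces as [uː] (rule 1).
/d/ (between /u/ and /d/): immediately after a vowel, so rule 3 applies → [ð].
/d/ — between /d/ and /o/; rule 3 does not apply here → [d].
Rule 1 applies to /o/ (between /d/ and /m/: before a voiced consonant) → [oː].
/u/ meets the environment for rule 1 (before a voiced consonant) → [uː].
/b/ (between /u/ and /u/): immediately after a vowel, so rule 3 applies → [β].
/u/ meets the environment for rule 1 (before a voiced consonant) → [uː].
/ɡ/ (between /u/ and /a/): immediately after a vowel, so rule 3 applies → [ɣ].
/a/ (between /ɡ/ and /z/) occurs before a voiced consonant → [aː] by rule 1.

[ˈbuːðdoːmzuːβuːɣaːz]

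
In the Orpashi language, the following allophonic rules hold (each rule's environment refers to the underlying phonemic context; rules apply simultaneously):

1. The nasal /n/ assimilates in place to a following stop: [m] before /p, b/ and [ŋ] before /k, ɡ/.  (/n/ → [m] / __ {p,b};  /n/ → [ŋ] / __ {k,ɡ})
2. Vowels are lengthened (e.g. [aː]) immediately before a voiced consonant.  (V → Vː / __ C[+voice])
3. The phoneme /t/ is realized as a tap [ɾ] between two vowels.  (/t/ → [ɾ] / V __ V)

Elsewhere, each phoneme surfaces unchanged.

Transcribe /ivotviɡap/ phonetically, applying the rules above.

[iːvotviːɡap]

/i/ (word-initial): before a voiced consonant, so rule 2 applies → [iː].
/v/ (between /i/ and /o/) is unaffected → [v].
/o/ (between /v/ and /t/) fails the environment for rule 2, so it stays [o].
/t/ — between /o/ and /v/; rule 3 does not apply here → [t].
/v/ (between /t/ and /i/) is unaffected → [v].
/i/ (between /v/ and /ɡ/) occurs before a voiced consonant → [iː] by rule 2.
/ɡ/ — not in any rule's target class → [ɡ].
/a/ — between /ɡ/ and /p/; rule 2 does not apply here → [a].
/p/ stays [p].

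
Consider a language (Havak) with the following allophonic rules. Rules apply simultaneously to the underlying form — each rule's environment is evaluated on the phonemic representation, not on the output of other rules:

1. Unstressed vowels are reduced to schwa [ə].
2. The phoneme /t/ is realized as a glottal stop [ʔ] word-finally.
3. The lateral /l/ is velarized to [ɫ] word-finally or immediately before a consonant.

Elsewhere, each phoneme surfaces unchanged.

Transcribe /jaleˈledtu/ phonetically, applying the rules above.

/j/ (word-initial) is unaffected → [j].
/a/ meets the environment for rule 1 (in an unstressed syllable) → [ə].
/l/ (between /a/ and /e/): rule 3 targets it, but not word-finally or immediately before a consonant → unchanged [l].
Rule 1 applies to /e/ (between /l/ and /l/: in an unstressed syllable) → [ə].
/l/ (between /e/ and /e/) fails the environment for rule 3, so it stays [l].
/e/ — between /l/ and /d/; rule 1 does not apply here → [e].
/d/ — not in any rule's target class → [d].
/t/ (between /d/ and /u/) is in the target of rule 2 but the environment (word-finally) is not met → [t].
/u/ (word-final) occurs in an unstressed syllable → [ə] by rule 1.

[jələˈledtə]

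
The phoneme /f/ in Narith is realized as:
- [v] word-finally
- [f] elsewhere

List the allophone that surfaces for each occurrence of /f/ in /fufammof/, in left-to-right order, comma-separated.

[f], [f], [v]

Occurrence 1 (position 1): no conditioning environment matches → elsewhere allophone [f].
Occurrence 2 (position 3): no conditioning environment matches → elsewhere allophone [f].
Occurrence 3 (position 8): word-finally → [v].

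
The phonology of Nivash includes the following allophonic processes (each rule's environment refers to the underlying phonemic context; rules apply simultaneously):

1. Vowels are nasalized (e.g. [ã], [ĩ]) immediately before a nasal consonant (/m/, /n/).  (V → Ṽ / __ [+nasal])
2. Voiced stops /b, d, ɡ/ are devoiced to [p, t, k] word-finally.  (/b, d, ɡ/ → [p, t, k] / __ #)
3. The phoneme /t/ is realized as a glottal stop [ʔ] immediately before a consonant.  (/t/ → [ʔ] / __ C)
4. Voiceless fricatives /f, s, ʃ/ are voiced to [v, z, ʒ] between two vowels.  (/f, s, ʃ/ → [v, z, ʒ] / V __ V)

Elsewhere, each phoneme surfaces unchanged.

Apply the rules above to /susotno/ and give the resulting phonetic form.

/s/ (word-initial) is in the target of rule 4 but the environment (between two vowels) is not met → [s].
/u/ — between /s/ and /s/; rule 1 does not apply here → [u].
/s/ meets the environment for rule 4 (between two vowels) → [z].
/o/ (between /s/ and /t/): rule 1 targets it, but not before a nasal consonant → unchanged [o].
Rule 3 applies to /t/ (between /o/ and /n/: immediately before a consonant) → [ʔ].
/n/ (between /t/ and /o/) is unaffected → [n].
/o/ (word-final) is in the target of rule 1 but the environment (before a nasal consonant) is not met → [o].

[suzoʔno]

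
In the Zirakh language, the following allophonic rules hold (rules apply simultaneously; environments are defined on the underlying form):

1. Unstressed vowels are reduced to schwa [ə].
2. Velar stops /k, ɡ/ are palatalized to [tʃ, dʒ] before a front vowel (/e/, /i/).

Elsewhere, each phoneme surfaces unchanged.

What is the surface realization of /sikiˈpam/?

/s/ (word-initial): no rule targets it → [s].
/i/ (between /s/ and /k/) occurs in an unstressed syllable → [ə] by rule 1.
/k/ — between /i/ and /i/, before a front vowel — surfaces as [tʃ] (rule 2).
/i/ (between /k/ and /p/) occurs in an unstressed syllable → [ə] by rule 1.
/p/ — not in any rule's target class → [p].
/a/ (between /p/ and /m/) fails the environment for rule 1, so it stays [a].
/m/ (word-final) is unaffected → [m].

[sətʃəˈpam]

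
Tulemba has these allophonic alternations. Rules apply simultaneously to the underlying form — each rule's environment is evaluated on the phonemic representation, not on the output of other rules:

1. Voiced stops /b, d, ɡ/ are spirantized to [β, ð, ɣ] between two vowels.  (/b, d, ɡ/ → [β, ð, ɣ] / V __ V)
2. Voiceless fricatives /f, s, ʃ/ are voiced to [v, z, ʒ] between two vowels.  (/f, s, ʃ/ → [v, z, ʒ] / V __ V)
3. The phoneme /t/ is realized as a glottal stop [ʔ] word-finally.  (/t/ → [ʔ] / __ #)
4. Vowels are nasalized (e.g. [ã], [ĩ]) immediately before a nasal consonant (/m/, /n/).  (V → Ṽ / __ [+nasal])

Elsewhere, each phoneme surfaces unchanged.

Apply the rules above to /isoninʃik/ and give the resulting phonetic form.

/i/ — word-initial; rule 4 does not apply here → [i].
/s/ (between /i/ and /o/) occurs between two vowels → [z] by rule 2.
Rule 4 applies to /o/ (between /s/ and /n/: before a nasal consonant) → [õ].
/n/ (between /o/ and /i/) is unaffected → [n].
/i/ — between /n/ and /n/, before a nasal consonant — surfaces as [ĩ] (rule 4).
/n/ stays [n].
/ʃ/ (between /n/ and /i/) fails the environment for rule 2, so it stays [ʃ].
/i/ — between /ʃ/ and /k/; rule 4 does not apply here → [i].
/k/ (word-final) is unaffected → [k].

[izõnĩnʃik]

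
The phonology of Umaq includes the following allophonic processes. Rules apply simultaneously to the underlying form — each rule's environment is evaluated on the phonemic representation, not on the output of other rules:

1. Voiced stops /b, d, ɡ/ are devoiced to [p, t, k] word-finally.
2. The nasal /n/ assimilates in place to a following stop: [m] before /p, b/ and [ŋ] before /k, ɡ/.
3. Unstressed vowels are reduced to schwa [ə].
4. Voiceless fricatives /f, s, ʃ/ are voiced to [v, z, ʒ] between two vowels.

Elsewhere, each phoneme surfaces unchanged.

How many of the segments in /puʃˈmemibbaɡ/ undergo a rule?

Segments that undergo a rule: /u/ → [ə] (rule 3); /i/ → [ə] (rule 3); /a/ → [ə] (rule 3); /ɡ/ → [k] (rule 1).
All other segments surface unchanged.

4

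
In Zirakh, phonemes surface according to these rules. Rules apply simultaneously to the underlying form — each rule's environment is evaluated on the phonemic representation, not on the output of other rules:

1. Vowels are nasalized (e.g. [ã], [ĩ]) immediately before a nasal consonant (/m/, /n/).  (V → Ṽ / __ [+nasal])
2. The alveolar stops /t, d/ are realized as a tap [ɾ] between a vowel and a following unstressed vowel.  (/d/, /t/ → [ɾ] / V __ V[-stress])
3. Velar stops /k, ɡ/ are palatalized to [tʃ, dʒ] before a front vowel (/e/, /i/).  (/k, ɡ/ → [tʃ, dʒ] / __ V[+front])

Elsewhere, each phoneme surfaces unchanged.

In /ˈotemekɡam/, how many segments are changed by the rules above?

Segments that undergo a rule: /t/ → [ɾ] (rule 2); /e/ → [ẽ] (rule 1); /a/ → [ã] (rule 1).
All other segments surface unchanged.

3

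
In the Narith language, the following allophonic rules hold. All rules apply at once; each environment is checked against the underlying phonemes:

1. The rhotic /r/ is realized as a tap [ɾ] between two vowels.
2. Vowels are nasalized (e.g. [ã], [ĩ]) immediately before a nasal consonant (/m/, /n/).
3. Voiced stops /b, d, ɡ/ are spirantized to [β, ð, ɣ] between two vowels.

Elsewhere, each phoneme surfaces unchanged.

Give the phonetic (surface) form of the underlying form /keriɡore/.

[keɾiɣoɾe]

/k/ (word-initial): no rule targets it → [k].
/e/ — between /k/ and /r/; rule 2 does not apply here → [e].
/r/ (between /e/ and /i/): between two vowels, so rule 1 applies → [ɾ].
/i/ — between /r/ and /ɡ/; rule 2 does not apply here → [i].
/ɡ/ — between /i/ and /o/, between two vowels — surfaces as [ɣ] (rule 3).
/o/ (between /ɡ/ and /r/) is in the target of rule 2 but the environment (before a nasal consonant) is not met → [o].
/r/ meets the environment for rule 1 (between two vowels) → [ɾ].
/e/ (word-final) is in the target of rule 2 but the environment (before a nasal consonant) is not met → [e].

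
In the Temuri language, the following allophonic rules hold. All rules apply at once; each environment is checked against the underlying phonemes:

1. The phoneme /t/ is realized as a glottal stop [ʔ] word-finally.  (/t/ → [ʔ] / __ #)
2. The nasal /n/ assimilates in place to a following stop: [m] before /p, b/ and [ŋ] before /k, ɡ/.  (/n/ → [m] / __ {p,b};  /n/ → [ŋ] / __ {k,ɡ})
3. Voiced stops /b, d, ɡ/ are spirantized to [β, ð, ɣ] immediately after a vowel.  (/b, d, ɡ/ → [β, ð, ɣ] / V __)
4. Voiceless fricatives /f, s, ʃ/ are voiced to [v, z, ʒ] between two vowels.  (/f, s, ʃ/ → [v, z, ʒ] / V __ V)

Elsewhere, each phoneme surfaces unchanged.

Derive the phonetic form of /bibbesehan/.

[biβbezehan]

/b/ — word-initial; rule 3 does not apply here → [b].
/i/ (between /b/ and /b/) is unaffected → [i].
/b/ meets the environment for rule 3 (immediately after a vowel) → [β].
/b/ (between /b/ and /e/) is in the target of rule 3 but the environment (immediately after a vowel) is not met → [b].
/e/ — not in any rule's target class → [e].
Rule 4 applies to /s/ (between /e/ and /e/: between two vowels) → [z].
/e/ — not in any rule's target class → [e].
/h/ stays [h].
/a/ (between /h/ and /n/): no rule targets it → [a].
/n/ (word-final) fails the environment for rule 2, so it stays [n].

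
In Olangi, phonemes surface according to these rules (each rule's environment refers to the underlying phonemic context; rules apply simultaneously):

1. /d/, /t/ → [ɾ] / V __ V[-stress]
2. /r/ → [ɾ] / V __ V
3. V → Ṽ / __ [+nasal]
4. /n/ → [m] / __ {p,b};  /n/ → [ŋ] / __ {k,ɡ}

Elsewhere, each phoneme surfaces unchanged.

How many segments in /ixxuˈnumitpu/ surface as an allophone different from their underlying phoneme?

Segments that undergo a rule: /u/ → [ũ] (rule 3); /u/ → [ũ] (rule 3).
All other segments surface unchanged.

2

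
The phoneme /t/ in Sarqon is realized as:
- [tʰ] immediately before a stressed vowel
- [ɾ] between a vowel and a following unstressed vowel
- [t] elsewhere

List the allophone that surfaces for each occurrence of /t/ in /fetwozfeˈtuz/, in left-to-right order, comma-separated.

[t], [tʰ]

Occurrence 1 (position 3): no conditioning environment matches → elsewhere allophone [t].
Occurrence 2 (position 9): immediately before a stressed vowel → [tʰ].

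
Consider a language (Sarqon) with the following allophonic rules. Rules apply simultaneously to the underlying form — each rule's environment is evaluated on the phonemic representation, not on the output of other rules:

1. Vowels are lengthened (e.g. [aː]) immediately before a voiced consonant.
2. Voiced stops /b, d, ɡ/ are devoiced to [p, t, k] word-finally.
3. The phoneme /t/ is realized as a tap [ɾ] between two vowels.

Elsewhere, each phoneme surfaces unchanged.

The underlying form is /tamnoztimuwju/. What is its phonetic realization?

/t/ (word-initial) fails the environment for rule 3, so it stays [t].
/a/ meets the environment for rule 1 (before a voiced consonant) → [aː].
/o/ meets the environment for rule 1 (before a voiced consonant) → [oː].
/t/ (between /z/ and /i/): rule 3 targets it, but not between two vowels → unchanged [t].
Rule 1 applies to /i/ (between /t/ and /m/: before a voiced consonant) → [iː].
/u/ (between /m/ and /w/) occurs before a voiced consonant → [uː] by rule 1.
/u/ (word-final) is in the target of rule 1 but the environment (before a voiced consonant) is not met → [u].

[taːmnoːztiːmuːwju]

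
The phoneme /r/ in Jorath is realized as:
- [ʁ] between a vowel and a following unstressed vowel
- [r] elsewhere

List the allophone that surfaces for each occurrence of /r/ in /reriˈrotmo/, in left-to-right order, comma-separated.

Occurrence 1 (position 1): no conditioning environment matches → elsewhere allophone [r].
Occurrence 2 (position 3): between a vowel and a following unstressed vowel → [ʁ].
Occurrence 3 (position 5): no conditioning environment matches → elsewhere allophone [r].

[r], [ʁ], [r]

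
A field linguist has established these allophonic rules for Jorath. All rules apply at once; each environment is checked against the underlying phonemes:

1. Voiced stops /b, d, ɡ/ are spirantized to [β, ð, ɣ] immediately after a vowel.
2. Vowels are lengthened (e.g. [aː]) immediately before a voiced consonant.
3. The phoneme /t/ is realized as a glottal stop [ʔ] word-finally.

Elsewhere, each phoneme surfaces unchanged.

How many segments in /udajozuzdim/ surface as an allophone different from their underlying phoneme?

Segments that undergo a rule: /u/ → [uː] (rule 2); /d/ → [ð] (rule 1); /a/ → [aː] (rule 2); /o/ → [oː] (rule 2); /u/ → [uː] (rule 2); /i/ → [iː] (rule 2).
All other segments surface unchanged.

6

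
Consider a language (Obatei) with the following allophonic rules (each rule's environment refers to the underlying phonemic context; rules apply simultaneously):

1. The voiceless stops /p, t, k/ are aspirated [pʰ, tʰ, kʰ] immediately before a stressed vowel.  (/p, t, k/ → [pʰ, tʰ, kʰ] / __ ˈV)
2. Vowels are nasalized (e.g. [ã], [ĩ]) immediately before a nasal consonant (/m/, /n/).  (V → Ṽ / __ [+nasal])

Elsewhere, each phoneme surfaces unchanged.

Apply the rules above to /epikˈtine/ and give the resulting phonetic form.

/e/ (word-initial): rule 2 targets it, but not before a nasal consonant → unchanged [e].
/p/ (between /e/ and /i/): rule 1 targets it, but not immediately before a stressed vowel → unchanged [p].
/i/ (between /p/ and /k/) fails the environment for rule 2, so it stays [i].
/k/ (between /i/ and /t/) is in the target of rule 1 but the environment (immediately before a stressed vowel) is not met → [k].
/t/ meets the environment for rule 1 (immediately before a stressed vowel) → [tʰ].
/i/ — between /t/ and /n/, before a nasal consonant — surfaces as [ĩ] (rule 2).
/n/ (between /i/ and /e/) is unaffected → [n].
/e/ (word-final) is in the target of rule 2 but the environment (before a nasal consonant) is not met → [e].

[epikˈtʰĩne]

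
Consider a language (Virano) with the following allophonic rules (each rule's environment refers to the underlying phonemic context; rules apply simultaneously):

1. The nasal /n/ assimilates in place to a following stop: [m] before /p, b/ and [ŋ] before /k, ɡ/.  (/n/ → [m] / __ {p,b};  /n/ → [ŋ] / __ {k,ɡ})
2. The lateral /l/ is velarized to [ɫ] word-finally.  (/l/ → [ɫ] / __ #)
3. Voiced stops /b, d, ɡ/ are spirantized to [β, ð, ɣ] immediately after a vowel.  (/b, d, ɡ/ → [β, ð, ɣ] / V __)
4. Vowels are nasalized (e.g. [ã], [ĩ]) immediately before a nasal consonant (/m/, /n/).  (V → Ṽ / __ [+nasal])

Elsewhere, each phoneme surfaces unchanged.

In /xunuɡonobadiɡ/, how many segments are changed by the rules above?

Segments that undergo a rule: /u/ → [ũ] (rule 4); /ɡ/ → [ɣ] (rule 3); /o/ → [õ] (rule 4); /b/ → [β] (rule 3); /d/ → [ð] (rule 3); /ɡ/ → [ɣ] (rule 3).
All other segments surface unchanged.

6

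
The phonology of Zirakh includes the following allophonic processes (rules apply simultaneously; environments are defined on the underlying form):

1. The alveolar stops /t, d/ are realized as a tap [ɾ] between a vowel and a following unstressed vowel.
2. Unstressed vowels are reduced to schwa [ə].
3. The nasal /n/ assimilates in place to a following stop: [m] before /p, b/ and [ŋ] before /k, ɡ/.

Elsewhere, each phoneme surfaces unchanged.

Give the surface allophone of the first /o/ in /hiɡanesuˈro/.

/o/ (word-final) is in the target of rule 2 but the environment (in an unstressed syllable) is not met → [o].

[o]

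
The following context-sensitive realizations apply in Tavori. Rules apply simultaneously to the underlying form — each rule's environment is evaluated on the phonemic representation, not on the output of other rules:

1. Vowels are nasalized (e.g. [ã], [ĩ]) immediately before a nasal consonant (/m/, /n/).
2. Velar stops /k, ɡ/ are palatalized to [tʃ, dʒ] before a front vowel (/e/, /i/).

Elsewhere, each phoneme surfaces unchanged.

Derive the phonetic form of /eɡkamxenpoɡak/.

/e/ (word-initial) fails the environment for rule 1, so it stays [e].
/ɡ/ (between /e/ and /k/) fails the environment for rule 2, so it stays [ɡ].
/k/ (between /ɡ/ and /a/): rule 2 targets it, but not before a front vowel → unchanged [k].
/a/ (between /k/ and /m/): before a nasal consonant, so rule 1 applies → [ã].
/e/ meets the environment for rule 1 (before a nasal consonant) → [ẽ].
/o/ (between /p/ and /ɡ/) fails the environment for rule 1, so it stays [o].
/ɡ/ — between /o/ and /a/; rule 2 does not apply here → [ɡ].
/a/ — between /ɡ/ and /k/; rule 1 does not apply here → [a].
/k/ (word-final) fails the environment for rule 2, so it stays [k].

[eɡkãmxẽnpoɡak]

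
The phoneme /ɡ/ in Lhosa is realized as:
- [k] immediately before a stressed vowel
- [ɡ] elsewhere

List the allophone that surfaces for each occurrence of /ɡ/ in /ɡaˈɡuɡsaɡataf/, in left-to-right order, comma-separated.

[ɡ], [k], [ɡ], [ɡ]

Occurrence 1 (position 1): no conditioning environment matches → elsewhere allophone [ɡ].
Occurrence 2 (position 3): immediately before a stressed vowel → [k].
Occurrence 3 (position 5): no conditioning environment matches → elsewhere allophone [ɡ].
Occurrence 4 (position 8): no conditioning environment matches → elsewhere allophone [ɡ].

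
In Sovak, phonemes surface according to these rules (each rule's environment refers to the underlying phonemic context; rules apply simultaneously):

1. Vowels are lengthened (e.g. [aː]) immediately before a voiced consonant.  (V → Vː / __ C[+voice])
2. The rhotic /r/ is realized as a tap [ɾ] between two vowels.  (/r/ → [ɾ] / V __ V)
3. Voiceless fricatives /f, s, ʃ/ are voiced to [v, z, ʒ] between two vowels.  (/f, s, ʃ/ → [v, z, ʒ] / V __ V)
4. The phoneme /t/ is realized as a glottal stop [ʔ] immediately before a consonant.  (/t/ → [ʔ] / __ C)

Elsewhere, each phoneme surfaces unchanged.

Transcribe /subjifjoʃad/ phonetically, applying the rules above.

[suːbjifjoʒaːd]

/s/ — word-initial; rule 3 does not apply here → [s].
/u/ — between /s/ and /b/, before a voiced consonant — surfaces as [uː] (rule 1).
/b/ — not in any rule's target class → [b].
/j/ (between /b/ and /i/) is unaffected → [j].
/i/ (between /j/ and /f/): rule 1 targets it, but not before a voiced consonant → unchanged [i].
/f/ (between /i/ and /j/) is in the target of rule 3 but the environment (between two vowels) is not met → [f].
/j/ — not in any rule's target class → [j].
/o/ — between /j/ and /ʃ/; rule 1 does not apply here → [o].
/ʃ/ (between /o/ and /a/): between two vowels, so rule 3 applies → [ʒ].
Rule 1 applies to /a/ (between /ʃ/ and /d/: before a voiced consonant) → [aː].
/d/ stays [d].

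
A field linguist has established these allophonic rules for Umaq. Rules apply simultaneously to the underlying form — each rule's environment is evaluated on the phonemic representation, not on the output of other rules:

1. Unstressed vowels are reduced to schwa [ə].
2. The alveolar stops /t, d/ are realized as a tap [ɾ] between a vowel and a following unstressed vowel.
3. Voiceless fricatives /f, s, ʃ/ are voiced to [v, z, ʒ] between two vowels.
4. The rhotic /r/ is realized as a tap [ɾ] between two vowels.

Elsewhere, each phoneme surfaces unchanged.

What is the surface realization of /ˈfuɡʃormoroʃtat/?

/f/ — word-initial; rule 3 does not apply here → [f].
/u/ — between /f/ and /ɡ/; rule 1 does not apply here → [u].
/ɡ/ (between /u/ and /ʃ/) is unaffected → [ɡ].
/ʃ/ (between /ɡ/ and /o/) fails the environment for rule 3, so it stays [ʃ].
/o/ (between /ʃ/ and /r/): in an unstressed syllable, so rule 1 applies → [ə].
/r/ (between /o/ and /m/) is in the target of rule 4 but the environment (between two vowels) is not met → [r].
/m/ stays [m].
/o/ meets the environment for rule 1 (in an unstressed syllable) → [ə].
/r/ meets the environment for rule 4 (between two vowels) → [ɾ].
Rule 1 applies to /o/ (between /r/ and /ʃ/: in an unstressed syllable) → [ə].
/ʃ/ (between /o/ and /t/): rule 3 targets it, but not between two vowels → unchanged [ʃ].
/t/ — between /ʃ/ and /a/; rule 2 does not apply here → [t].
Rule 1 applies to /a/ (between /t/ and /t/: in an unstressed syllable) → [ə].
/t/ — word-final; rule 2 does not apply here → [t].

[ˈfuɡʃərməɾəʃtət]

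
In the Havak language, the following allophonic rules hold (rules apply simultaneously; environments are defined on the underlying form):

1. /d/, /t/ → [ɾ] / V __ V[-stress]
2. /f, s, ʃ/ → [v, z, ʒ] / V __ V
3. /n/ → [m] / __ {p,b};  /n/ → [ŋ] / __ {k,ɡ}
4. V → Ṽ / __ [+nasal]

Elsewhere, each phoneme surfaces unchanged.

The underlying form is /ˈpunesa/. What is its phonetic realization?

/p/ — not in any rule's target class → [p].
/u/ (between /p/ and /n/) occurs before a nasal consonant → [ũ] by rule 4.
/n/ (between /u/ and /e/) is in the target of rule 3 but the environment (before a labial or velar stop) is not met → [n].
/e/ (between /n/ and /s/): rule 4 targets it, but not before a nasal consonant → unchanged [e].
/s/ — between /e/ and /a/, between two vowels — surfaces as [z] (rule 2).
/a/ (word-final) is in the target of rule 4 but the environment (before a nasal consonant) is not met → [a].

[ˈpũneza]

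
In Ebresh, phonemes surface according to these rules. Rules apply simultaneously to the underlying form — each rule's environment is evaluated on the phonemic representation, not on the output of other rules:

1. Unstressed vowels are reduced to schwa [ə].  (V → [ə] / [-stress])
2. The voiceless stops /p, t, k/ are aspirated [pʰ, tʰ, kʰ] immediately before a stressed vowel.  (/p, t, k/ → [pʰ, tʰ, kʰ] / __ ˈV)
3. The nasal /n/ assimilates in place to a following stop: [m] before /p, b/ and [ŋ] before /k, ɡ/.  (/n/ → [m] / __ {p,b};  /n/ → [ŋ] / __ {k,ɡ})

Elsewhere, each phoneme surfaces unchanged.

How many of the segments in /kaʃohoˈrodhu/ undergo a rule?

4

Segments that undergo a rule: /a/ → [ə] (rule 1); /o/ → [ə] (rule 1); /o/ → [ə] (rule 1); /u/ → [ə] (rule 1).
All other segments surface unchanged.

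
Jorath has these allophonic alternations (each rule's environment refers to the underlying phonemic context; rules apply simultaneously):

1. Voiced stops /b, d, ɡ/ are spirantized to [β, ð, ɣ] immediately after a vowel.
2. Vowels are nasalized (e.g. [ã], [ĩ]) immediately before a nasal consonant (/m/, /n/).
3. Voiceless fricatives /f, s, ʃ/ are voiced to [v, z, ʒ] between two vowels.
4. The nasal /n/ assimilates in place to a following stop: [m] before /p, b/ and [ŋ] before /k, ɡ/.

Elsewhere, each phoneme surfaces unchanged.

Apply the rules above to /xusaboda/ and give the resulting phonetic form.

/x/ — not in any rule's target class → [x].
/u/ (between /x/ and /s/) fails the environment for rule 2, so it stays [u].
Rule 3 applies to /s/ (between /u/ and /a/: between two vowels) → [z].
/a/ (between /s/ and /b/): rule 2 targets it, but not before a nasal consonant → unchanged [a].
/b/ — between /a/ and /o/, immediately after a vowel — surfaces as [β] (rule 1).
/o/ (between /b/ and /d/) is in the target of rule 2 but the environment (before a nasal consonant) is not met → [o].
/d/ (between /o/ and /a/): immediately after a vowel, so rule 1 applies → [ð].
/a/ (word-final) is in the target of rule 2 but the environment (before a nasal consonant) is not met → [a].

[xuzaβoða]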